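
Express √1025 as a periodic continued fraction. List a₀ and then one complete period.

[32; 64]

a₀ = ⌊√1025⌋ = 32.
With m₀=0, d₀=1 and mₖ₊₁ = dₖaₖ − mₖ, dₖ₊₁ = (n − mₖ₊₁²)/dₖ, aₖ₊₁ = ⌊(a₀+mₖ₊₁)/dₖ₊₁⌋:
  k=1: m=32, d=1, a=64
d=1 and a=2a₀=64 at k=1, so the next step gives (m, d) = (32, 1) again — its k=1 value — and the period has length 1.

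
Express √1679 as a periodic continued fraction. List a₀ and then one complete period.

[40; 1, 39, 1, 80]

a₀ = ⌊√1679⌋ = 40.
With m₀=0, d₀=1 and mₖ₊₁ = dₖaₖ − mₖ, dₖ₊₁ = (n − mₖ₊₁²)/dₖ, aₖ₊₁ = ⌊(a₀+mₖ₊₁)/dₖ₊₁⌋:
  k=1: m=40, d=79, a=1
  k=2: m=39, d=2, a=39
  k=3: m=39, d=79, a=1
  k=4: m=40, d=1, a=80
d=1 and a=2a₀=80 at k=4, so the next step gives (m, d) = (40, 79) again — its k=1 value — and the period has length 4.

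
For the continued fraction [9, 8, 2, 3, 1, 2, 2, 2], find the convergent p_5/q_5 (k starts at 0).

1924/211

Using pₖ = aₖpₖ₋₁ + pₖ₋₂, qₖ = aₖqₖ₋₁ + qₖ₋₂ (with p₋₁=1, p₋₂=0, q₋₁=0, q₋₂=1):
  k=0: a=9, p=9, q=1
  k=1: a=8, p=73, q=8
  k=2: a=2, p=155, q=17
  k=3: a=3, p=538, q=59
  k=4: a=1, p=693, q=76
  k=5: a=2, p=1924, q=211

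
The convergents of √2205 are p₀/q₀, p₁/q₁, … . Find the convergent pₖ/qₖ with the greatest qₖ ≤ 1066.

49634/1057

√2205 = [46; 1, 22, 2, 22, 1, 92, …] (period length 6).
Convergents:
  p_0/q_0 = 46/1
  p_1/q_1 = 47/1
  p_2/q_2 = 1080/23
  p_3/q_3 = 2207/47
  p_4/q_4 = 49634/1057
  p_5/q_5 = 51841/1104
q_4 = 1057 ≤ 1066 < 1104 = q_5, so the answer is 49634/1057.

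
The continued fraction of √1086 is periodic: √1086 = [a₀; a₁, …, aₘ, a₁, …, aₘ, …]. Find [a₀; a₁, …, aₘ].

a₀ = ⌊√1086⌋ = 32.
With m₀=0, d₀=1 and mₖ₊₁ = dₖaₖ − mₖ, dₖ₊₁ = (n − mₖ₊₁²)/dₖ, aₖ₊₁ = ⌊(a₀+mₖ₊₁)/dₖ₊₁⌋:
  k=1: m=32, d=62, a=1
  k=2: m=30, d=3, a=20
  k=3: m=30, d=62, a=1
  k=4: m=32, d=1, a=64
d=1 and a=2a₀=64 at k=4, so the next step gives (m, d) = (32, 62) again — its k=1 value — and the period has length 4.

[32; 1, 20, 1, 64]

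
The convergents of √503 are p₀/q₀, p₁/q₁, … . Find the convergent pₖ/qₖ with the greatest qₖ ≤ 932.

10541/470

√503 = [22; 2, 2, 1, 21, 1, 2, 2, 44, …] (period length 8).
Convergents:
  p_0/q_0 = 22/1
  p_1/q_1 = 45/2
  p_2/q_2 = 112/5
  p_3/q_3 = 157/7
  p_4/q_4 = 3409/152
  p_5/q_5 = 3566/159
  p_6/q_6 = 10541/470
  p_7/q_7 = 24648/1099
q_6 = 470 ≤ 932 < 1099 = q_7, so the answer is 10541/470.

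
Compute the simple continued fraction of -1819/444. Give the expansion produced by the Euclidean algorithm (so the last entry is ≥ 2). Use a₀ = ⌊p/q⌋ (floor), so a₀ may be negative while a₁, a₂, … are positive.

[-5; 1, 9, 3, 14]

-1819 = -5·444 + 401
444 = 1·401 + 43
401 = 9·43 + 14
43 = 3·14 + 1
14 = 14·1 + 0  (stop)
So -1819/444 = [-5; 1, 9, 3, 14].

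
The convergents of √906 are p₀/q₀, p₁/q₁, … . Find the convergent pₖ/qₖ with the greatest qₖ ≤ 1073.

√906 = [30; 10, 60, …] (period length 2).
Convergents:
  p_0/q_0 = 30/1
  p_1/q_1 = 301/10
  p_2/q_2 = 18090/601
  p_3/q_3 = 181201/6020
q_2 = 601 ≤ 1073 < 6020 = q_3, so the answer is 18090/601.

18090/601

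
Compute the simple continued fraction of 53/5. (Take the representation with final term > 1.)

[10; 1, 1, 2]

53 = 10×5 + 3
5 = 1×3 + 2
3 = 1×2 + 1
2 = 2×1 + 0  (stop)
So 53/5 = [10; 1, 1, 2].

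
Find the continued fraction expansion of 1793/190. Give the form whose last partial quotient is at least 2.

[9; 2, 3, 2, 5, 2]

1793 = 9·190 + 83
190 = 2·83 + 24
83 = 3·24 + 11
24 = 2·11 + 2
11 = 5·2 + 1
2 = 2·1 + 0  (stop)
So 1793/190 = [9; 2, 3, 2, 5, 2].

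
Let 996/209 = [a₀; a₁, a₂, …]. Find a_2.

996 = 4·209 + 160   →  a_0 = 4
209 = 1·160 + 49   →  a_1 = 1
160 = 3·49 + 13   →  a_2 = 3

3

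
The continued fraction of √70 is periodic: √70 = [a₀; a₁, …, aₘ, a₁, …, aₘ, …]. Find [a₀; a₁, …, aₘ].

[8; 2, 1, 2, 1, 2, 16]

a₀ = ⌊√70⌋ = 8.
With m₀=0, d₀=1 and mₖ₊₁ = dₖaₖ − mₖ, dₖ₊₁ = (n − mₖ₊₁²)/dₖ, aₖ₊₁ = ⌊(a₀+mₖ₊₁)/dₖ₊₁⌋:
  k=1: m=8, d=6, a=2
  k=2: m=4, d=9, a=1
  k=3: m=5, d=5, a=2
  k=4: m=5, d=9, a=1
  k=5: m=4, d=6, a=2
  k=6: m=8, d=1, a=16
d=1 and a=2a₀=16 at k=6, so the next step gives (m, d) = (8, 6) again — its k=1 value — and the period has length 6.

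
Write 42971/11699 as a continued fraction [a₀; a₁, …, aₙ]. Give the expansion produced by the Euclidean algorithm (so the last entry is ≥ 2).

[3; 1, 2, 17, 13, 5, 1, 2]

42971 = 3*11699 + 7874
11699 = 1*7874 + 3825
7874 = 2*3825 + 224
3825 = 17*224 + 17
224 = 13*17 + 3
17 = 5*3 + 2
3 = 1*2 + 1
2 = 2*1 + 0  (stop)
So 42971/11699 = [3; 1, 2, 17, 13, 5, 1, 2].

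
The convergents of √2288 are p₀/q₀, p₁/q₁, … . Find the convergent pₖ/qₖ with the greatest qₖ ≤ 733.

√2288 = [47; 1, 4, 1, 94, …] (period length 4).
Convergents:
  p_0/q_0 = 47/1
  p_1/q_1 = 48/1
  p_2/q_2 = 239/5
  p_3/q_3 = 287/6
  p_4/q_4 = 27217/569
  p_5/q_5 = 27504/575
  p_6/q_6 = 137233/2869
q_5 = 575 ≤ 733 < 2869 = q_6, so the answer is 27504/575.

27504/575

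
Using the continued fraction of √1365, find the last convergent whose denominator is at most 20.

665/18

√1365 = [36; 1, 17, 2, 17, 1, 72, …] (period length 6).
Convergents:
  p_0/q_0 = 36/1
  p_1/q_1 = 37/1
  p_2/q_2 = 665/18
  p_3/q_3 = 1367/37
q_2 = 18 ≤ 20 < 37 = q_3, so the answer is 665/18.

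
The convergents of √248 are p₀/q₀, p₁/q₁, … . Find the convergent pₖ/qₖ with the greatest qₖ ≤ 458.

√248 = [15; 1, 2, 1, 30, …] (period length 4).
Convergents:
  p_0/q_0 = 15/1
  p_1/q_1 = 16/1
  p_2/q_2 = 47/3
  p_3/q_3 = 63/4
  p_4/q_4 = 1937/123
  p_5/q_5 = 2000/127
  p_6/q_6 = 5937/377
  p_7/q_7 = 7937/504
q_6 = 377 ≤ 458 < 504 = q_7, so the answer is 5937/377.

5937/377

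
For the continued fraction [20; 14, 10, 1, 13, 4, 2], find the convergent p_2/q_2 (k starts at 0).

Using pₖ = aₖpₖ₋₁ + pₖ₋₂, qₖ = aₖqₖ₋₁ + qₖ₋₂ (with p₋₁=1, p₋₂=0, q₋₁=0, q₋₂=1):
  k=0: a=20, p=20, q=1
  k=1: a=14, p=281, q=14
  k=2: a=10, p=2830, q=141

2830/141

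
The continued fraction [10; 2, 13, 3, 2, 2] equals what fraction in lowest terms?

Using pₖ = aₖpₖ₋₁ + pₖ₋₂ and qₖ = aₖqₖ₋₁ + qₖ₋₂:
  k=0: a=10, p=10, q=1
  k=1: a=2, p=21, q=2
  k=2: a=13, p=283, q=27
  k=3: a=3, p=870, q=83
  k=4: a=2, p=2023, q=193
  k=5: a=2, p=4916, q=469

4916/469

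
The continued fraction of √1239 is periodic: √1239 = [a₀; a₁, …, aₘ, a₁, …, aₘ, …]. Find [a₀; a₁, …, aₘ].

[35; 5, 70]

a₀ = ⌊√1239⌋ = 35.
With m₀=0, d₀=1 and mₖ₊₁ = dₖaₖ − mₖ, dₖ₊₁ = (n − mₖ₊₁²)/dₖ, aₖ₊₁ = ⌊(a₀+mₖ₊₁)/dₖ₊₁⌋:
  k=1: m=35, d=14, a=5
  k=2: m=35, d=1, a=70
d=1 and a=2a₀=70 at k=2, so the next step gives (m, d) = (35, 14) again — its k=1 value — and the period has length 2.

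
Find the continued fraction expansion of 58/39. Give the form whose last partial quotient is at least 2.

58 = 1×39 + 19
39 = 2×19 + 1
19 = 19×1 + 0  (stop)
So 58/39 = [1; 2, 19].

[1; 2, 19]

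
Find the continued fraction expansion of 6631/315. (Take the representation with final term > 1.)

6631 = 21·315 + 16
315 = 19·16 + 11
16 = 1·11 + 5
11 = 2·5 + 1
5 = 5·1 + 0  (stop)
So 6631/315 = [21; 19, 1, 2, 5].

[21; 19, 1, 2, 5]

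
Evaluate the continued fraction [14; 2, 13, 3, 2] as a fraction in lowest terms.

Fold from the inside: start with 2/1.
  3 + 1/2 = 7/2
  13 + 2/7 = 93/7
  2 + 7/93 = 193/93
  14 + 93/193 = 2795/193

2795/193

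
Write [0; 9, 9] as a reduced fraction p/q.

9/82

Fold from the inside: start with 9/1.
  9 + 1/9 = 82/9
  0 + 9/82 = 9/82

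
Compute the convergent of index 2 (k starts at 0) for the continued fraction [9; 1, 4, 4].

49/5

Using pₖ = aₖpₖ₋₁ + pₖ₋₂, qₖ = aₖqₖ₋₁ + qₖ₋₂ (with p₋₁=1, p₋₂=0, q₋₁=0, q₋₂=1):
  k=0: a=9, p=9, q=1
  k=1: a=1, p=10, q=1
  k=2: a=4, p=49, q=5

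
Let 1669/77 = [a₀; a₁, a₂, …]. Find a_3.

12

1669 = 21·77 + 52   →  a_0 = 21
77 = 1·52 + 25   →  a_1 = 1
52 = 2·25 + 2   →  a_2 = 2
25 = 12·2 + 1   →  a_3 = 12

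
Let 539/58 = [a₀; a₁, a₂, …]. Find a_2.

2

539 = 9·58 + 17   →  a_0 = 9
58 = 3·17 + 7   →  a_1 = 3
17 = 2·7 + 3   →  a_2 = 2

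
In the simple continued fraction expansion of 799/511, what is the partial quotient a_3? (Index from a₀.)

799 = 1·511 + 288   →  a_0 = 1
511 = 1·288 + 223   →  a_1 = 1
288 = 1·223 + 65   →  a_2 = 1
223 = 3·65 + 28   →  a_3 = 3

3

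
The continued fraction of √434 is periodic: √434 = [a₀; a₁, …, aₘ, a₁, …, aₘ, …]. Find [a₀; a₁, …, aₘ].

a₀ = ⌊√434⌋ = 20.

[20; 1, 4, 1, 40]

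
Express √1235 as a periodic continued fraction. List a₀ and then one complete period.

[35; 7, 70]

a₀ = ⌊√1235⌋ = 35.
With m₀=0, d₀=1 and mₖ₊₁ = dₖaₖ − mₖ, dₖ₊₁ = (n − mₖ₊₁²)/dₖ, aₖ₊₁ = ⌊(a₀+mₖ₊₁)/dₖ₊₁⌋:
  k=1: m=35, d=10, a=7
  k=2: m=35, d=1, a=70
d=1 and a=2a₀=70 at k=2, so the next step gives (m, d) = (35, 10) again — its k=1 value — and the period has length 2.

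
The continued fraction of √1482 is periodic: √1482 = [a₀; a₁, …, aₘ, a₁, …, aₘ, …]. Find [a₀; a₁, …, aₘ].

a₀ = ⌊√1482⌋ = 38.
With m₀=0, d₀=1 and mₖ₊₁ = dₖaₖ − mₖ, dₖ₊₁ = (n − mₖ₊₁²)/dₖ, aₖ₊₁ = ⌊(a₀+mₖ₊₁)/dₖ₊₁⌋:
  k=1: m=38, d=38, a=2
  k=2: m=38, d=1, a=76
d=1 and a=2a₀=76 at k=2, so the next step gives (m, d) = (38, 38) again — its k=1 value — and the period has length 2.

[38; 2, 76]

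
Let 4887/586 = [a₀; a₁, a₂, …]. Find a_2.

4887 = 8·586 + 199   →  a_0 = 8
586 = 2·199 + 188   →  a_1 = 2
199 = 1·188 + 11   →  a_2 = 1

1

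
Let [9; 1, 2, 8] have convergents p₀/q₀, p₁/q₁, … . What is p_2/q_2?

29/3

Using pₖ = aₖpₖ₋₁ + pₖ₋₂, qₖ = aₖqₖ₋₁ + qₖ₋₂ (with p₋₁=1, p₋₂=0, q₋₁=0, q₋₂=1):
  k=0: a=9, p=9, q=1
  k=1: a=1, p=10, q=1
  k=2: a=2, p=29, q=3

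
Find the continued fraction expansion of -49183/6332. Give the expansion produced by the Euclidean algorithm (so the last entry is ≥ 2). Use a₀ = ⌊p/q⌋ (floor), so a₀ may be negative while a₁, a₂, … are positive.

-49183 = -8*6332 + 1473
6332 = 4*1473 + 440
1473 = 3*440 + 153
440 = 2*153 + 134
153 = 1*134 + 19
134 = 7*19 + 1
19 = 19*1 + 0  (stop)
So -49183/6332 = [-8; 4, 3, 2, 1, 7, 19].

[-8; 4, 3, 2, 1, 7, 19]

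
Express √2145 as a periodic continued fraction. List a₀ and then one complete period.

a₀ = ⌊√2145⌋ = 46.
With m₀=0, d₀=1 and mₖ₊₁ = dₖaₖ − mₖ, dₖ₊₁ = (n − mₖ₊₁²)/dₖ, aₖ₊₁ = ⌊(a₀+mₖ₊₁)/dₖ₊₁⌋:
  k=1: m=46, d=29, a=3
  k=2: m=41, d=16, a=5
  k=3: m=39, d=39, a=2
  k=4: m=39, d=16, a=5
  k=5: m=41, d=29, a=3
  k=6: m=46, d=1, a=92
d=1 and a=2a₀=92 at k=6, so the next step gives (m, d) = (46, 29) again — its k=1 value — and the period has length 6.

[46; 3, 5, 2, 5, 3, 92]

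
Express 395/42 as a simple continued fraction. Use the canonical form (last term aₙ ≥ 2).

395 = 9×42 + 17
42 = 2×17 + 8
17 = 2×8 + 1
8 = 8×1 + 0  (stop)
So 395/42 = [9; 2, 2, 8].

[9; 2, 2, 8]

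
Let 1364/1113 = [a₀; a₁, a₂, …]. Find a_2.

2

1364 = 1·1113 + 251   →  a_0 = 1
1113 = 4·251 + 109   →  a_1 = 4
251 = 2·109 + 33   →  a_2 = 2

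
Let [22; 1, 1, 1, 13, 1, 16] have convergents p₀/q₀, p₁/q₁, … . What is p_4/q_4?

929/41

Using pₖ = aₖpₖ₋₁ + pₖ₋₂, qₖ = aₖqₖ₋₁ + qₖ₋₂ (with p₋₁=1, p₋₂=0, q₋₁=0, q₋₂=1):
  k=0: a=22, p=22, q=1
  k=1: a=1, p=23, q=1
  k=2: a=1, p=45, q=2
  k=3: a=1, p=68, q=3
  k=4: a=13, p=929, q=41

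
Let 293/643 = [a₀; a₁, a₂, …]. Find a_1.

2

293 = 0·643 + 293   →  a_0 = 0
643 = 2·293 + 57   →  a_1 = 2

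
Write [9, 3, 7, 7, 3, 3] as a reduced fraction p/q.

Using pₖ = aₖpₖ₋₁ + pₖ₋₂ and qₖ = aₖqₖ₋₁ + qₖ₋₂:
  k=0: a=9, p=9, q=1
  k=1: a=3, p=28, q=3
  k=2: a=7, p=205, q=22
  k=3: a=7, p=1463, q=157
  k=4: a=3, p=4594, q=493
  k=5: a=3, p=15245, q=1636

15245/1636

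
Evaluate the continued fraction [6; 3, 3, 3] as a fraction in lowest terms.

208/33

Fold from the inside: start with 3/1.
  3 + 1/3 = 10/3
  3 + 3/10 = 33/10
  6 + 10/33 = 208/33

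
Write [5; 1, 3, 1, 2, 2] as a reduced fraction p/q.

Fold from the inside: start with 2/1.
  2 + 1/2 = 5/2
  1 + 2/5 = 7/5
  3 + 5/7 = 26/7
  1 + 7/26 = 33/26
  5 + 26/33 = 191/33

191/33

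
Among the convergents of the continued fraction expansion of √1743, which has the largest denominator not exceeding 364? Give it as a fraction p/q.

√1743 = [41; 1, 2, 1, 82, …] (period length 4).
Convergents:
  p_0/q_0 = 41/1
  p_1/q_1 = 42/1
  p_2/q_2 = 125/3
  p_3/q_3 = 167/4
  p_4/q_4 = 13819/331
  p_5/q_5 = 13986/335
  p_6/q_6 = 41791/1001
q_5 = 335 ≤ 364 < 1001 = q_6, so the answer is 13986/335.

13986/335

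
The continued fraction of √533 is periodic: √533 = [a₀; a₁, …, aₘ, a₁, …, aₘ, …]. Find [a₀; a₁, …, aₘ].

a₀ = ⌊√533⌋ = 23.
With m₀=0, d₀=1 and mₖ₊₁ = dₖaₖ − mₖ, dₖ₊₁ = (n − mₖ₊₁²)/dₖ, aₖ₊₁ = ⌊(a₀+mₖ₊₁)/dₖ₊₁⌋:
  k=1: m=23, d=4, a=11
  k=2: m=21, d=23, a=1
  k=3: m=2, d=23, a=1
  k=4: m=21, d=4, a=11
  k=5: m=23, d=1, a=46
d=1 and a=2a₀=46 at k=5, so the next step gives (m, d) = (23, 4) again — its k=1 value — and the period has length 5.

[23; 11, 1, 1, 11, 46]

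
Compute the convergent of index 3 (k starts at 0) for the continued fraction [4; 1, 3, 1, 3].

24/5

Using pₖ = aₖpₖ₋₁ + pₖ₋₂, qₖ = aₖqₖ₋₁ + qₖ₋₂ (with p₋₁=1, p₋₂=0, q₋₁=0, q₋₂=1):
  k=0: a=4, p=4, q=1
  k=1: a=1, p=5, q=1
  k=2: a=3, p=19, q=4
  k=3: a=1, p=24, q=5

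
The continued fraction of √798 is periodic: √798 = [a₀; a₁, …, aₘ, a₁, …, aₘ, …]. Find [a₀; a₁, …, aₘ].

[28; 4, 56]

a₀ = ⌊√798⌋ = 28.
With m₀=0, d₀=1 and mₖ₊₁ = dₖaₖ − mₖ, dₖ₊₁ = (n − mₖ₊₁²)/dₖ, aₖ₊₁ = ⌊(a₀+mₖ₊₁)/dₖ₊₁⌋:
  k=1: m=28, d=14, a=4
  k=2: m=28, d=1, a=56
d=1 and a=2a₀=56 at k=2, so the next step gives (m, d) = (28, 14) again — its k=1 value — and the period has length 2.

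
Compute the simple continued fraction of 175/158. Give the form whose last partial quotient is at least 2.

175 = 1*158 + 17
158 = 9*17 + 5
17 = 3*5 + 2
5 = 2*2 + 1
2 = 2*1 + 0  (stop)
So 175/158 = [1; 9, 3, 2, 2].

[1; 9, 3, 2, 2]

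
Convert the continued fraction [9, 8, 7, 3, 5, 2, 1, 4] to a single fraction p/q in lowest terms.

Fold from the inside: start with 4/1.
  1 + 1/4 = 5/4
  2 + 4/5 = 14/5
  5 + 5/14 = 75/14
  3 + 14/75 = 239/75
  7 + 75/239 = 1748/239
  8 + 239/1748 = 14223/1748
  9 + 1748/14223 = 129755/14223

129755/14223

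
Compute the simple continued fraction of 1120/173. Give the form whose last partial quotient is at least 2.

[6; 2, 9, 9]

1120 = 6×173 + 82
173 = 2×82 + 9
82 = 9×9 + 1
9 = 9×1 + 0  (stop)
So 1120/173 = [6; 2, 9, 9].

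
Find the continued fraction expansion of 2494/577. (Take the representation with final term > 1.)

[4; 3, 9, 1, 3, 1, 3]

2494 = 4×577 + 186
577 = 3×186 + 19
186 = 9×19 + 15
19 = 1×15 + 4
15 = 3×4 + 3
4 = 1×3 + 1
3 = 3×1 + 0  (stop)
So 2494/577 = [4; 3, 9, 1, 3, 1, 3].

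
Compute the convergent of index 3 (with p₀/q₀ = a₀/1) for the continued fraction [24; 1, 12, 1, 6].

349/14

Using pₖ = aₖpₖ₋₁ + pₖ₋₂, qₖ = aₖqₖ₋₁ + qₖ₋₂ (with p₋₁=1, p₋₂=0, q₋₁=0, q₋₂=1):
  k=0: a=24, p=24, q=1
  k=1: a=1, p=25, q=1
  k=2: a=12, p=324, q=13
  k=3: a=1, p=349, q=14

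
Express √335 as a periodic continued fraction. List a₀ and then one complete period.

a₀ = ⌊√335⌋ = 18.
With m₀=0, d₀=1 and mₖ₊₁ = dₖaₖ − mₖ, dₖ₊₁ = (n − mₖ₊₁²)/dₖ, aₖ₊₁ = ⌊(a₀+mₖ₊₁)/dₖ₊₁⌋:
  k=1: m=18, d=11, a=3
  k=2: m=15, d=10, a=3
  k=3: m=15, d=11, a=3
  k=4: m=18, d=1, a=36
d=1 and a=2a₀=36 at k=4, so the next step gives (m, d) = (18, 11) again — its k=1 value — and the period has length 4.

[18; 3, 3, 3, 36]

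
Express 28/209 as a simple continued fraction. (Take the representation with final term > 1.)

[0; 7, 2, 6, 2]

28 = 0*209 + 28
209 = 7*28 + 13
28 = 2*13 + 2
13 = 6*2 + 1
2 = 2*1 + 0  (stop)
So 28/209 = [0; 7, 2, 6, 2].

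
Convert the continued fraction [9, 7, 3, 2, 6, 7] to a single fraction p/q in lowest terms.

21445/2347

Using pₖ = aₖpₖ₋₁ + pₖ₋₂ and qₖ = aₖqₖ₋₁ + qₖ₋₂:
  k=0: a=9, p=9, q=1
  k=1: a=7, p=64, q=7
  k=2: a=3, p=201, q=22
  k=3: a=2, p=466, q=51
  k=4: a=6, p=2997, q=328
  k=5: a=7, p=21445, q=2347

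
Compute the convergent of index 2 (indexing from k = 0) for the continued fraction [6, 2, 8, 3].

110/17

Using pₖ = aₖpₖ₋₁ + pₖ₋₂, qₖ = aₖqₖ₋₁ + qₖ₋₂ (with p₋₁=1, p₋₂=0, q₋₁=0, q₋₂=1):
  k=0: a=6, p=6, q=1
  k=1: a=2, p=13, q=2
  k=2: a=8, p=110, q=17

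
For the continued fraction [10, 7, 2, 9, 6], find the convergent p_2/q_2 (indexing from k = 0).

Using pₖ = aₖpₖ₋₁ + pₖ₋₂, qₖ = aₖqₖ₋₁ + qₖ₋₂ (with p₋₁=1, p₋₂=0, q₋₁=0, q₋₂=1):
  k=0: a=10, p=10, q=1
  k=1: a=7, p=71, q=7
  k=2: a=2, p=152, q=15

152/15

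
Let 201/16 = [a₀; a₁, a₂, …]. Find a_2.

201 = 12·16 + 9   →  a_0 = 12
16 = 1·9 + 7   →  a_1 = 1
9 = 1·7 + 2   →  a_2 = 1

1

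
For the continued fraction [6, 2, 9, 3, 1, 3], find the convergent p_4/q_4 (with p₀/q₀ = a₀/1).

505/78

Using pₖ = aₖpₖ₋₁ + pₖ₋₂, qₖ = aₖqₖ₋₁ + qₖ₋₂ (with p₋₁=1, p₋₂=0, q₋₁=0, q₋₂=1):
  k=0: a=6, p=6, q=1
  k=1: a=2, p=13, q=2
  k=2: a=9, p=123, q=19
  k=3: a=3, p=382, q=59
  k=4: a=1, p=505, q=78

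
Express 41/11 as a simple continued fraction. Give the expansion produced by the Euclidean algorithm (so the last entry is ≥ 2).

41 = 3*11 + 8
11 = 1*8 + 3
8 = 2*3 + 2
3 = 1*2 + 1
2 = 2*1 + 0  (stop)
So 41/11 = [3; 1, 2, 1, 2].

[3; 1, 2, 1, 2]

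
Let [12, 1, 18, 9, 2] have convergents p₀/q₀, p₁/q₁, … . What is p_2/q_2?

246/19

Using pₖ = aₖpₖ₋₁ + pₖ₋₂, qₖ = aₖqₖ₋₁ + qₖ₋₂ (with p₋₁=1, p₋₂=0, q₋₁=0, q₋₂=1):
  k=0: a=12, p=12, q=1
  k=1: a=1, p=13, q=1
  k=2: a=18, p=246, q=19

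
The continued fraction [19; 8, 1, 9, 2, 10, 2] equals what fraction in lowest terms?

Fold from the inside: start with 2/1.
  10 + 1/2 = 21/2
  2 + 2/21 = 44/21
  9 + 21/44 = 417/44
  1 + 44/417 = 461/417
  8 + 417/461 = 4105/461
  19 + 461/4105 = 78456/4105

78456/4105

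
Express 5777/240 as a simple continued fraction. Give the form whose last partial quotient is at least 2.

5777 = 24×240 + 17
240 = 14×17 + 2
17 = 8×2 + 1
2 = 2×1 + 0  (stop)
So 5777/240 = [24; 14, 8, 2].

[24; 14, 8, 2]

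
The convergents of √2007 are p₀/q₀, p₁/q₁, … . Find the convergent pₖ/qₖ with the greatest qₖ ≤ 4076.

100351/2240

√2007 = [44; 1, 3, 1, 88, …] (period length 4).
Convergents:
  p_0/q_0 = 44/1
  p_1/q_1 = 45/1
  p_2/q_2 = 179/4
  p_3/q_3 = 224/5
  p_4/q_4 = 19891/444
  p_5/q_5 = 20115/449
  p_6/q_6 = 80236/1791
  p_7/q_7 = 100351/2240
  p_8/q_8 = 8911124/198911
q_7 = 2240 ≤ 4076 < 198911 = q_8, so the answer is 100351/2240.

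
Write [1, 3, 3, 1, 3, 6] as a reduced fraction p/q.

Using pₖ = aₖpₖ₋₁ + pₖ₋₂ and qₖ = aₖqₖ₋₁ + qₖ₋₂:
  k=0: a=1, p=1, q=1
  k=1: a=3, p=4, q=3
  k=2: a=3, p=13, q=10
  k=3: a=1, p=17, q=13
  k=4: a=3, p=64, q=49
  k=5: a=6, p=401, q=307

401/307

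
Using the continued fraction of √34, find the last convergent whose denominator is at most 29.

35/6

√34 = [5; 1, 4, 1, 10, …] (period length 4).
Convergents:
  p_0/q_0 = 5/1
  p_1/q_1 = 6/1
  p_2/q_2 = 29/5
  p_3/q_3 = 35/6
  p_4/q_4 = 379/65
q_3 = 6 ≤ 29 < 65 = q_4, so the answer is 35/6.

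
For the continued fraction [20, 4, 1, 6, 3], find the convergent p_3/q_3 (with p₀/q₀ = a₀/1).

687/34

Using pₖ = aₖpₖ₋₁ + pₖ₋₂, qₖ = aₖqₖ₋₁ + qₖ₋₂ (with p₋₁=1, p₋₂=0, q₋₁=0, q₋₂=1):
  k=0: a=20, p=20, q=1
  k=1: a=4, p=81, q=4
  k=2: a=1, p=101, q=5
  k=3: a=6, p=687, q=34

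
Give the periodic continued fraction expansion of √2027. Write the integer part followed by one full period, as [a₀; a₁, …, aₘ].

[45; 45, 90]

a₀ = ⌊√2027⌋ = 45.
With m₀=0, d₀=1 and mₖ₊₁ = dₖaₖ − mₖ, dₖ₊₁ = (n − mₖ₊₁²)/dₖ, aₖ₊₁ = ⌊(a₀+mₖ₊₁)/dₖ₊₁⌋:
  k=1: m=45, d=2, a=45
  k=2: m=45, d=1, a=90
d=1 and a=2a₀=90 at k=2, so the next step gives (m, d) = (45, 2) again — its k=1 value — and the period has length 2.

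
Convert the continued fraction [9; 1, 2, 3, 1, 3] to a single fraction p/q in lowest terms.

475/49

Using pₖ = aₖpₖ₋₁ + pₖ₋₂ and qₖ = aₖqₖ₋₁ + qₖ₋₂:
  k=0: a=9, p=9, q=1
  k=1: a=1, p=10, q=1
  k=2: a=2, p=29, q=3
  k=3: a=3, p=97, q=10
  k=4: a=1, p=126, q=13
  k=5: a=3, p=475, q=49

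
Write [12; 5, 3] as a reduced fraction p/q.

195/16

Fold from the inside: start with 3/1.
  5 + 1/3 = 16/3
  12 + 3/16 = 195/16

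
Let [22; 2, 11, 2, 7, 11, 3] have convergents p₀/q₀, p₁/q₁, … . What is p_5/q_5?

Using pₖ = aₖpₖ₋₁ + pₖ₋₂, qₖ = aₖqₖ₋₁ + qₖ₋₂ (with p₋₁=1, p₋₂=0, q₋₁=0, q₋₂=1):
  k=0: a=22, p=22, q=1
  k=1: a=2, p=45, q=2
  k=2: a=11, p=517, q=23
  k=3: a=2, p=1079, q=48
  k=4: a=7, p=8070, q=359
  k=5: a=11, p=89849, q=3997

89849/3997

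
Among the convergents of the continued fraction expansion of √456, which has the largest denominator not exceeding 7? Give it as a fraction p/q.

√456 = [21; 2, 1, 4, 1, 2, 42, …] (period length 6).
Convergents:
  p_0/q_0 = 21/1
  p_1/q_1 = 43/2
  p_2/q_2 = 64/3
  p_3/q_3 = 299/14
q_2 = 3 ≤ 7 < 14 = q_3, so the answer is 64/3.

64/3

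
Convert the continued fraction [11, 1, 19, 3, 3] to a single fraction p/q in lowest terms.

Fold from the inside: start with 3/1.
  3 + 1/3 = 10/3
  19 + 3/10 = 193/10
  1 + 10/193 = 203/193
  11 + 193/203 = 2426/203

2426/203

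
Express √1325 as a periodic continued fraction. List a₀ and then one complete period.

a₀ = ⌊√1325⌋ = 36.
With m₀=0, d₀=1 and mₖ₊₁ = dₖaₖ − mₖ, dₖ₊₁ = (n − mₖ₊₁²)/dₖ, aₖ₊₁ = ⌊(a₀+mₖ₊₁)/dₖ₊₁⌋:
  k=1: m=36, d=29, a=2
  k=2: m=22, d=29, a=2
  k=3: m=36, d=1, a=72
d=1 and a=2a₀=72 at k=3, so the next step gives (m, d) = (36, 29) again — its k=1 value — and the period has length 3.

[36; 2, 2, 72]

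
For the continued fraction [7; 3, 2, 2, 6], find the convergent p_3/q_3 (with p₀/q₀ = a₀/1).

Using pₖ = aₖpₖ₋₁ + pₖ₋₂, qₖ = aₖqₖ₋₁ + qₖ₋₂ (with p₋₁=1, p₋₂=0, q₋₁=0, q₋₂=1):
  k=0: a=7, p=7, q=1
  k=1: a=3, p=22, q=3
  k=2: a=2, p=51, q=7
  k=3: a=2, p=124, q=17

124/17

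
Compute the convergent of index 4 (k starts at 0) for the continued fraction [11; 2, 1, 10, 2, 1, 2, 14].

760/67

Using pₖ = aₖpₖ₋₁ + pₖ₋₂, qₖ = aₖqₖ₋₁ + qₖ₋₂ (with p₋₁=1, p₋₂=0, q₋₁=0, q₋₂=1):
  k=0: a=11, p=11, q=1
  k=1: a=2, p=23, q=2
  k=2: a=1, p=34, q=3
  k=3: a=10, p=363, q=32
  k=4: a=2, p=760, q=67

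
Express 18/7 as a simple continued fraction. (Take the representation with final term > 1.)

[2; 1, 1, 3]

18 = 2*7 + 4
7 = 1*4 + 3
4 = 1*3 + 1
3 = 3*1 + 0  (stop)
So 18/7 = [2; 1, 1, 3].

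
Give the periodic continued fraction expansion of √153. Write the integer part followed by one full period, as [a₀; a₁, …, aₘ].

a₀ = ⌊√153⌋ = 12.
With m₀=0, d₀=1 and mₖ₊₁ = dₖaₖ − mₖ, dₖ₊₁ = (n − mₖ₊₁²)/dₖ, aₖ₊₁ = ⌊(a₀+mₖ₊₁)/dₖ₊₁⌋:
  k=1: m=12, d=9, a=2
  k=2: m=6, d=13, a=1
  k=3: m=7, d=8, a=2
  k=4: m=9, d=9, a=2
  k=5: m=9, d=8, a=2
  k=6: m=7, d=13, a=1
  k=7: m=6, d=9, a=2
  k=8: m=12, d=1, a=24
d=1 and a=2a₀=24 at k=8, so the next step gives (m, d) = (12, 9) again — its k=1 value — and the period has length 8.

[12; 2, 1, 2, 2, 2, 1, 2, 24]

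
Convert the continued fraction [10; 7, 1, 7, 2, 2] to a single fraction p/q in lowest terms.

3352/331

Fold from the inside: start with 2/1.
  2 + 1/2 = 5/2
  7 + 2/5 = 37/5
  1 + 5/37 = 42/37
  7 + 37/42 = 331/42
  10 + 42/331 = 3352/331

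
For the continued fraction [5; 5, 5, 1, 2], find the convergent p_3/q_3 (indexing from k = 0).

161/31

Using pₖ = aₖpₖ₋₁ + pₖ₋₂, qₖ = aₖqₖ₋₁ + qₖ₋₂ (with p₋₁=1, p₋₂=0, q₋₁=0, q₋₂=1):
  k=0: a=5, p=5, q=1
  k=1: a=5, p=26, q=5
  k=2: a=5, p=135, q=26
  k=3: a=1, p=161, q=31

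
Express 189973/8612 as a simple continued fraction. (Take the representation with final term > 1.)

[22; 16, 1, 11, 2, 2, 2, 3]

189973 = 22×8612 + 509
8612 = 16×509 + 468
509 = 1×468 + 41
468 = 11×41 + 17
41 = 2×17 + 7
17 = 2×7 + 3
7 = 2×3 + 1
3 = 3×1 + 0  (stop)
So 189973/8612 = [22; 16, 1, 11, 2, 2, 2, 3].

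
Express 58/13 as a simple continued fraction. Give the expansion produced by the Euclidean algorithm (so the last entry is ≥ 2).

58 = 4×13 + 6
13 = 2×6 + 1
6 = 6×1 + 0  (stop)
So 58/13 = [4; 2, 6].

[4; 2, 6]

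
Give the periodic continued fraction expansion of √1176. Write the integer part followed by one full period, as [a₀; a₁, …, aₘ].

a₀ = ⌊√1176⌋ = 34.

[34; 3, 2, 2, 2, 3, 68]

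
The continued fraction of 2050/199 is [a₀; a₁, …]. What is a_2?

3

2050 = 10·199 + 60   →  a_0 = 10
199 = 3·60 + 19   →  a_1 = 3
60 = 3·19 + 3   →  a_2 = 3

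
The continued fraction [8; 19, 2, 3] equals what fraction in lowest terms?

Fold from the inside: start with 3/1.
  2 + 1/3 = 7/3
  19 + 3/7 = 136/7
  8 + 7/136 = 1095/136

1095/136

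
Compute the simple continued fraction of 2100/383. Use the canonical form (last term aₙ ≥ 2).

[5; 2, 14, 4, 3]

2100 = 5×383 + 185
383 = 2×185 + 13
185 = 14×13 + 3
13 = 4×3 + 1
3 = 3×1 + 0  (stop)
So 2100/383 = [5; 2, 14, 4, 3].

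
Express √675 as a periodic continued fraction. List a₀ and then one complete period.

a₀ = ⌊√675⌋ = 25.
With m₀=0, d₀=1 and mₖ₊₁ = dₖaₖ − mₖ, dₖ₊₁ = (n − mₖ₊₁²)/dₖ, aₖ₊₁ = ⌊(a₀+mₖ₊₁)/dₖ₊₁⌋:
  k=1: m=25, d=50, a=1
  k=2: m=25, d=1, a=50
d=1 and a=2a₀=50 at k=2, so the next step gives (m, d) = (25, 50) again — its k=1 value — and the period has length 2.

[25; 1, 50]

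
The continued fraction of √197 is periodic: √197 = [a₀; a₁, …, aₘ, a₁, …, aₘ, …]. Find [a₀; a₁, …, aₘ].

[14; 28]

a₀ = ⌊√197⌋ = 14.
With m₀=0, d₀=1 and mₖ₊₁ = dₖaₖ − mₖ, dₖ₊₁ = (n − mₖ₊₁²)/dₖ, aₖ₊₁ = ⌊(a₀+mₖ₊₁)/dₖ₊₁⌋:
  k=1: m=14, d=1, a=28
d=1 and a=2a₀=28 at k=1, so the next step gives (m, d) = (14, 1) again — its k=1 value — and the period has length 1.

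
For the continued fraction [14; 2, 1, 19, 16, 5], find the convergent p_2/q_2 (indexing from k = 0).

Using pₖ = aₖpₖ₋₁ + pₖ₋₂, qₖ = aₖqₖ₋₁ + qₖ₋₂ (with p₋₁=1, p₋₂=0, q₋₁=0, q₋₂=1):
  k=0: a=14, p=14, q=1
  k=1: a=2, p=29, q=2
  k=2: a=1, p=43, q=3

43/3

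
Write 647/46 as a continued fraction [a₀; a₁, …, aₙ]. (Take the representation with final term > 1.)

[14; 15, 3]

647 = 14·46 + 3
46 = 15·3 + 1
3 = 3·1 + 0  (stop)
So 647/46 = [14; 15, 3].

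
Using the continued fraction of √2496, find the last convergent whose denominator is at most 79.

1249/25

√2496 = [49; 1, 23, 1, 98, …] (period length 4).
Convergents:
  p_0/q_0 = 49/1
  p_1/q_1 = 50/1
  p_2/q_2 = 1199/24
  p_3/q_3 = 1249/25
  p_4/q_4 = 123601/2474
q_3 = 25 ≤ 79 < 2474 = q_4, so the answer is 1249/25.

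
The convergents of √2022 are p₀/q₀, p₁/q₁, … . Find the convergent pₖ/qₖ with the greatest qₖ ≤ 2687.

√2022 = [44; 1, 28, 1, 88, …] (period length 4).
Convergents:
  p_0/q_0 = 44/1
  p_1/q_1 = 45/1
  p_2/q_2 = 1304/29
  p_3/q_3 = 1349/30
  p_4/q_4 = 120016/2669
  p_5/q_5 = 121365/2699
q_4 = 2669 ≤ 2687 < 2699 = q_5, so the answer is 120016/2669.

120016/2669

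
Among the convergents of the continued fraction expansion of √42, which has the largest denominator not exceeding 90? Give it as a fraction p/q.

√42 = [6; 2, 12, …] (period length 2).
Convergents:
  p_0/q_0 = 6/1
  p_1/q_1 = 13/2
  p_2/q_2 = 162/25
  p_3/q_3 = 337/52
  p_4/q_4 = 4206/649
q_3 = 52 ≤ 90 < 649 = q_4, so the answer is 337/52.

337/52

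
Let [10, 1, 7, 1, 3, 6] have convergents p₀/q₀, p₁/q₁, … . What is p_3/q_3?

Using pₖ = aₖpₖ₋₁ + pₖ₋₂, qₖ = aₖqₖ₋₁ + qₖ₋₂ (with p₋₁=1, p₋₂=0, q₋₁=0, q₋₂=1):
  k=0: a=10, p=10, q=1
  k=1: a=1, p=11, q=1
  k=2: a=7, p=87, q=8
  k=3: a=1, p=98, q=9

98/9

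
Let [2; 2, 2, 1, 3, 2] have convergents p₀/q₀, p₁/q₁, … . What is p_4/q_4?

Using pₖ = aₖpₖ₋₁ + pₖ₋₂, qₖ = aₖqₖ₋₁ + qₖ₋₂ (with p₋₁=1, p₋₂=0, q₋₁=0, q₋₂=1):
  k=0: a=2, p=2, q=1
  k=1: a=2, p=5, q=2
  k=2: a=2, p=12, q=5
  k=3: a=1, p=17, q=7
  k=4: a=3, p=63, q=26

63/26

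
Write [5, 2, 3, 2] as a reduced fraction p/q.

Fold from the inside: start with 2/1.
  3 + 1/2 = 7/2
  2 + 2/7 = 16/7
  5 + 7/16 = 87/16

87/16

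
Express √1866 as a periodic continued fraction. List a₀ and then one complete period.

a₀ = ⌊√1866⌋ = 43.
With m₀=0, d₀=1 and mₖ₊₁ = dₖaₖ − mₖ, dₖ₊₁ = (n − mₖ₊₁²)/dₖ, aₖ₊₁ = ⌊(a₀+mₖ₊₁)/dₖ₊₁⌋:
  k=1: m=43, d=17, a=5
  k=2: m=42, d=6, a=14
  k=3: m=42, d=17, a=5
  k=4: m=43, d=1, a=86
d=1 and a=2a₀=86 at k=4, so the next step gives (m, d) = (43, 17) again — its k=1 value — and the period has length 4.

[43; 5, 14, 5, 86]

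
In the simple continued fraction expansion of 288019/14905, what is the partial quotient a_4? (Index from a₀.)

288019 = 19·14905 + 4824   →  a_0 = 19
14905 = 3·4824 + 433   →  a_1 = 3
4824 = 11·433 + 61   →  a_2 = 11
433 = 7·61 + 6   →  a_3 = 7
61 = 10·6 + 1   →  a_4 = 10

10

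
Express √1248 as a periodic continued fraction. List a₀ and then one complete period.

[35; 3, 17, 3, 70]

a₀ = ⌊√1248⌋ = 35.
With m₀=0, d₀=1 and mₖ₊₁ = dₖaₖ − mₖ, dₖ₊₁ = (n − mₖ₊₁²)/dₖ, aₖ₊₁ = ⌊(a₀+mₖ₊₁)/dₖ₊₁⌋:
  k=1: m=35, d=23, a=3
  k=2: m=34, d=4, a=17
  k=3: m=34, d=23, a=3
  k=4: m=35, d=1, a=70
d=1 and a=2a₀=70 at k=4, so the next step gives (m, d) = (35, 23) again — its k=1 value — and the period has length 4.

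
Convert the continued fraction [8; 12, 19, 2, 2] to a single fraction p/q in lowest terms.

Using pₖ = aₖpₖ₋₁ + pₖ₋₂ and qₖ = aₖqₖ₋₁ + qₖ₋₂:
  k=0: a=8, p=8, q=1
  k=1: a=12, p=97, q=12
  k=2: a=19, p=1851, q=229
  k=3: a=2, p=3799, q=470
  k=4: a=2, p=9449, q=1169

9449/1169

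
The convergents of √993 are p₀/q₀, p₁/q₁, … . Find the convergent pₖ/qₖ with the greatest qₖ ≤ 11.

63/2

√993 = [31; 1, 1, 20, 1, 1, 62, …] (period length 6).
Convergents:
  p_0/q_0 = 31/1
  p_1/q_1 = 32/1
  p_2/q_2 = 63/2
  p_3/q_3 = 1292/41
q_2 = 2 ≤ 11 < 41 = q_3, so the answer is 63/2.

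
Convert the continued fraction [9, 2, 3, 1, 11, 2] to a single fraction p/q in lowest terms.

Fold from the inside: start with 2/1.
  11 + 1/2 = 23/2
  1 + 2/23 = 25/23
  3 + 23/25 = 98/25
  2 + 25/98 = 221/98
  9 + 98/221 = 2087/221

2087/221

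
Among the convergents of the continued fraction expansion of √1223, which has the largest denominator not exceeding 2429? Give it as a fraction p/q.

√1223 = [34; 1, 33, 1, 68, …] (period length 4).
Convergents:
  p_0/q_0 = 34/1
  p_1/q_1 = 35/1
  p_2/q_2 = 1189/34
  p_3/q_3 = 1224/35
  p_4/q_4 = 84421/2414
  p_5/q_5 = 85645/2449
q_4 = 2414 ≤ 2429 < 2449 = q_5, so the answer is 84421/2414.

84421/2414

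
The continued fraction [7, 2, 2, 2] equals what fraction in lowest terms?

89/12

Fold from the inside: start with 2/1.
  2 + 1/2 = 5/2
  2 + 2/5 = 12/5
  7 + 5/12 = 89/12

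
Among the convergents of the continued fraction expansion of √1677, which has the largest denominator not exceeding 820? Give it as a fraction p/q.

32720/799

√1677 = [40; 1, 19, 2, 19, 1, 80, …] (period length 6).
Convergents:
  p_0/q_0 = 40/1
  p_1/q_1 = 41/1
  p_2/q_2 = 819/20
  p_3/q_3 = 1679/41
  p_4/q_4 = 32720/799
  p_5/q_5 = 34399/840
q_4 = 799 ≤ 820 < 840 = q_5, so the answer is 32720/799.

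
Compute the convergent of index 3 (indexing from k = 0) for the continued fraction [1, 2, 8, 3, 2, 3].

Using pₖ = aₖpₖ₋₁ + pₖ₋₂, qₖ = aₖqₖ₋₁ + qₖ₋₂ (with p₋₁=1, p₋₂=0, q₋₁=0, q₋₂=1):
  k=0: a=1, p=1, q=1
  k=1: a=2, p=3, q=2
  k=2: a=8, p=25, q=17
  k=3: a=3, p=78, q=53

78/53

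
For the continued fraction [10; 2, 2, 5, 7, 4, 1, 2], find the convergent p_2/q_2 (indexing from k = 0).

52/5

Using pₖ = aₖpₖ₋₁ + pₖ₋₂, qₖ = aₖqₖ₋₁ + qₖ₋₂ (with p₋₁=1, p₋₂=0, q₋₁=0, q₋₂=1):
  k=0: a=10, p=10, q=1
  k=1: a=2, p=21, q=2
  k=2: a=2, p=52, q=5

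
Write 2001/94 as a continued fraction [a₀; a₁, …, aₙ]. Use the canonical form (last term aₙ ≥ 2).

2001 = 21×94 + 27
94 = 3×27 + 13
27 = 2×13 + 1
13 = 13×1 + 0  (stop)
So 2001/94 = [21; 3, 2, 13].

[21; 3, 2, 13]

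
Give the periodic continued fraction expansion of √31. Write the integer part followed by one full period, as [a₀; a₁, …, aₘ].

[5; 1, 1, 3, 5, 3, 1, 1, 10]

a₀ = ⌊√31⌋ = 5.
With m₀=0, d₀=1 and mₖ₊₁ = dₖaₖ − mₖ, dₖ₊₁ = (n − mₖ₊₁²)/dₖ, aₖ₊₁ = ⌊(a₀+mₖ₊₁)/dₖ₊₁⌋:
  k=1: m=5, d=6, a=1
  k=2: m=1, d=5, a=1
  k=3: m=4, d=3, a=3
  k=4: m=5, d=2, a=5
  k=5: m=5, d=3, a=3
  k=6: m=4, d=5, a=1
  k=7: m=1, d=6, a=1
  k=8: m=5, d=1, a=10
d=1 and a=2a₀=10 at k=8, so the next step gives (m, d) = (5, 6) again — its k=1 value — and the period has length 8.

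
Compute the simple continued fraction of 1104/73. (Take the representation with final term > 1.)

[15; 8, 9]

1104 = 15·73 + 9
73 = 8·9 + 1
9 = 9·1 + 0  (stop)
So 1104/73 = [15; 8, 9].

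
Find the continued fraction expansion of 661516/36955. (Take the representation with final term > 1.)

[17; 1, 9, 17, 11, 3, 6]

661516 = 17·36955 + 33281
36955 = 1·33281 + 3674
33281 = 9·3674 + 215
3674 = 17·215 + 19
215 = 11·19 + 6
19 = 3·6 + 1
6 = 6·1 + 0  (stop)
So 661516/36955 = [17; 1, 9, 17, 11, 3, 6].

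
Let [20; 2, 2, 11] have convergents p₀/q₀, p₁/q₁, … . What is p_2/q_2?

Using pₖ = aₖpₖ₋₁ + pₖ₋₂, qₖ = aₖqₖ₋₁ + qₖ₋₂ (with p₋₁=1, p₋₂=0, q₋₁=0, q₋₂=1):
  k=0: a=20, p=20, q=1
  k=1: a=2, p=41, q=2
  k=2: a=2, p=102, q=5

102/5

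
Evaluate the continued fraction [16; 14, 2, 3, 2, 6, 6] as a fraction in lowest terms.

Using pₖ = aₖpₖ₋₁ + pₖ₋₂ and qₖ = aₖqₖ₋₁ + qₖ₋₂:
  k=0: a=16, p=16, q=1
  k=1: a=14, p=225, q=14
  k=2: a=2, p=466, q=29
  k=3: a=3, p=1623, q=101
  k=4: a=2, p=3712, q=231
  k=5: a=6, p=23895, q=1487
  k=6: a=6, p=147082, q=9153

147082/9153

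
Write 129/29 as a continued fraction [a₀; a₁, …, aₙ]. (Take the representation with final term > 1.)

[4; 2, 4, 3]

129 = 4*29 + 13
29 = 2*13 + 3
13 = 4*3 + 1
3 = 3*1 + 0  (stop)
So 129/29 = [4; 2, 4, 3].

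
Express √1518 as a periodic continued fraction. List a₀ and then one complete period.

a₀ = ⌊√1518⌋ = 38.
With m₀=0, d₀=1 and mₖ₊₁ = dₖaₖ − mₖ, dₖ₊₁ = (n − mₖ₊₁²)/dₖ, aₖ₊₁ = ⌊(a₀+mₖ₊₁)/dₖ₊₁⌋:
  k=1: m=38, d=74, a=1
  k=2: m=36, d=3, a=24
  k=3: m=36, d=74, a=1
  k=4: m=38, d=1, a=76
d=1 and a=2a₀=76 at k=4, so the next step gives (m, d) = (38, 74) again — its k=1 value — and the period has length 4.

[38; 1, 24, 1, 76]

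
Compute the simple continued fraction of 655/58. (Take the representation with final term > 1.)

655 = 11*58 + 17
58 = 3*17 + 7
17 = 2*7 + 3
7 = 2*3 + 1
3 = 3*1 + 0  (stop)
So 655/58 = [11; 3, 2, 2, 3].

[11; 3, 2, 2, 3]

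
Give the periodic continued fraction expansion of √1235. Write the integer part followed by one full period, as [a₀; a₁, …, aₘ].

a₀ = ⌊√1235⌋ = 35.
With m₀=0, d₀=1 and mₖ₊₁ = dₖaₖ − mₖ, dₖ₊₁ = (n − mₖ₊₁²)/dₖ, aₖ₊₁ = ⌊(a₀+mₖ₊₁)/dₖ₊₁⌋:
  k=1: m=35, d=10, a=7
  k=2: m=35, d=1, a=70
d=1 and a=2a₀=70 at k=2, so the next step gives (m, d) = (35, 10) again — its k=1 value — and the period has length 2.

[35; 7, 70]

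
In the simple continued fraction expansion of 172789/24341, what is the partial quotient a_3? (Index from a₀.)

172789 = 7·24341 + 2402   →  a_0 = 7
24341 = 10·2402 + 321   →  a_1 = 10
2402 = 7·321 + 155   →  a_2 = 7
321 = 2·155 + 11   →  a_3 = 2

2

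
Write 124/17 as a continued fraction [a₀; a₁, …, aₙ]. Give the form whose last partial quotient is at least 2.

[7; 3, 2, 2]

124 = 7×17 + 5
17 = 3×5 + 2
5 = 2×2 + 1
2 = 2×1 + 0  (stop)
So 124/17 = [7; 3, 2, 2].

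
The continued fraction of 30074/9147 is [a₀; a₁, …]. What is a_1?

3

30074 = 3·9147 + 2633   →  a_0 = 3
9147 = 3·2633 + 1248   →  a_1 = 3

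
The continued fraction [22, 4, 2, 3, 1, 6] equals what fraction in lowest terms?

6023/271

Fold from the inside: start with 6/1.
  1 + 1/6 = 7/6
  3 + 6/7 = 27/7
  2 + 7/27 = 61/27
  4 + 27/61 = 271/61
  22 + 61/271 = 6023/271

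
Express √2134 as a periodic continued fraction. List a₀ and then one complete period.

a₀ = ⌊√2134⌋ = 46.
With m₀=0, d₀=1 and mₖ₊₁ = dₖaₖ − mₖ, dₖ₊₁ = (n − mₖ₊₁²)/dₖ, aₖ₊₁ = ⌊(a₀+mₖ₊₁)/dₖ₊₁⌋:
  k=1: m=46, d=18, a=5
  k=2: m=44, d=11, a=8
  k=3: m=44, d=18, a=5
  k=4: m=46, d=1, a=92
d=1 and a=2a₀=92 at k=4, so the next step gives (m, d) = (46, 18) again — its k=1 value — and the period has length 4.

[46; 5, 8, 5, 92]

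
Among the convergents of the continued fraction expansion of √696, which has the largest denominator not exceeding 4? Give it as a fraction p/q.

√696 = [26; 2, 1, 1, 1, 1, 1, 2, 52, …] (period length 8).
Convergents:
  p_0/q_0 = 26/1
  p_1/q_1 = 53/2
  p_2/q_2 = 79/3
  p_3/q_3 = 132/5
q_2 = 3 ≤ 4 < 5 = q_3, so the answer is 79/3.

79/3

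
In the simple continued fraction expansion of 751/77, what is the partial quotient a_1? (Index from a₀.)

1

751 = 9·77 + 58   →  a_0 = 9
77 = 1·58 + 19   →  a_1 = 1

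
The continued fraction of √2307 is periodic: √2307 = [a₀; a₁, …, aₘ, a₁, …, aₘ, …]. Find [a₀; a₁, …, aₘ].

a₀ = ⌊√2307⌋ = 48.
With m₀=0, d₀=1 and mₖ₊₁ = dₖaₖ − mₖ, dₖ₊₁ = (n − mₖ₊₁²)/dₖ, aₖ₊₁ = ⌊(a₀+mₖ₊₁)/dₖ₊₁⌋:
  k=1: m=48, d=3, a=32
  k=2: m=48, d=1, a=96
d=1 and a=2a₀=96 at k=2, so the next step gives (m, d) = (48, 3) again — its k=1 value — and the period has length 2.

[48; 32, 96]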